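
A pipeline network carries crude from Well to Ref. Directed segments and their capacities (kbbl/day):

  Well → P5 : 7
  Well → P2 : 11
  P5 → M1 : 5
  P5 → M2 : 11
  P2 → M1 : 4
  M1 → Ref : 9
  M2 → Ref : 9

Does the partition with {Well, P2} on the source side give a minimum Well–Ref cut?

Given cut capacity: 7 + 4 = 11.
Augment Well→P5→M1→Ref: bottleneck 5, flow now 5.
Augment Well→P5→M2→Ref: bottleneck 2, flow now 7.
Augment Well→P2→M1→Ref: bottleneck 4, flow now 11.
No augmenting path remains; maximum flow = 11.
Cut capacity 11 equals the max flow, so it is a minimum cut.

Yes — it is a minimum cut (capacity 11).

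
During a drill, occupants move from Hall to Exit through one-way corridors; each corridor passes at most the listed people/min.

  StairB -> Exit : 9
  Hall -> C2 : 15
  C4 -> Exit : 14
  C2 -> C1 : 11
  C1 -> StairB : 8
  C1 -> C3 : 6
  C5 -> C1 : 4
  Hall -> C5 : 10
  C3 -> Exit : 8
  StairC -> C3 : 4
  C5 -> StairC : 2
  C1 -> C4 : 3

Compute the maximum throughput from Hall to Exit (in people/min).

17

Augment Hall→C2→C1→StairB→Exit: bottleneck 8, flow now 8.
Augment Hall→C2→C1→C4→Exit: bottleneck 3, flow now 11.
Augment Hall→C5→StairC→C3→Exit: bottleneck 2, flow now 13.
Augment Hall→C5→C1→C3→Exit: bottleneck 4, flow now 17.
No augmenting path remains; maximum flow = 17.
In the residual graph, reachable from Hall: {Hall, C2, C5}.
Min-cut edges: C2→C1 (11), C5→StairC (2), C5→C1 (4); capacity 11 + 2 + 4 = 17.
This cut is saturated, so no flow can exceed 17.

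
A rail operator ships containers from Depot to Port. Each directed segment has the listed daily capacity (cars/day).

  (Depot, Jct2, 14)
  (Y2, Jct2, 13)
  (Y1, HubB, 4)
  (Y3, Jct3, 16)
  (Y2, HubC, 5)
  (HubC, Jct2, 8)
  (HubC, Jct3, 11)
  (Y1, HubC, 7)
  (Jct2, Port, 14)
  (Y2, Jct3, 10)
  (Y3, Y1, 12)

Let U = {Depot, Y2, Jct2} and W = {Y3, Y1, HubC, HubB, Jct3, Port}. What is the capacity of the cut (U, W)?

29

Edges leaving {Depot, Y2, Jct2}: Y2→HubC (5), Y2→Jct3 (10), Jct2→Port (14).
Cut capacity = 5 + 10 + 14 = 29.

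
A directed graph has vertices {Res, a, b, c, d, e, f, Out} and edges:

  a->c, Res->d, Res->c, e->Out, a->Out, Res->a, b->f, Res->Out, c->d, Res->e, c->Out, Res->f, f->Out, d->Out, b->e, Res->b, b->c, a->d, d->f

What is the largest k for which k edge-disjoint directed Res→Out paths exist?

Assign every edge capacity 1; by Menger, the answer equals the max flow.
Path Res→Out (+1); total 1.
Path Res→a→Out (+1); total 2.
Path Res→c→Out (+1); total 3.
Path Res→d→Out (+1); total 4.
Path Res→e→Out (+1); total 5.
Path Res→f→Out (+1); total 6.
No residual Res→Out path; max flow = 6.
Certifying cut of size 6: {Res→Out, Res→a, c→Out, d→Out, e→Out, f→Out}.

6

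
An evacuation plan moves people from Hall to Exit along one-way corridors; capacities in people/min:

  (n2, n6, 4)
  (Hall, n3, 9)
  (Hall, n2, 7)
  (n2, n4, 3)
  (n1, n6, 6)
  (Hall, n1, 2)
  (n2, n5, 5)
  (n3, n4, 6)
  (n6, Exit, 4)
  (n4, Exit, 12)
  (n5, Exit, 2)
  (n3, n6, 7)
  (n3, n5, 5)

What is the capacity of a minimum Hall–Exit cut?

15

Augment Hall→n1→n6→Exit: bottleneck 2, flow now 2.
Augment Hall→n2→n4→Exit: bottleneck 3, flow now 5.
Augment Hall→n2→n5→Exit: bottleneck 2, flow now 7.
Augment Hall→n2→n6→Exit: bottleneck 2, flow now 9.
Augment Hall→n3→n4→Exit: bottleneck 6, flow now 15.
No augmenting path remains; maximum flow = 15.
By max-flow min-cut, the minimum cut capacity equals the max flow.
In the residual graph, reachable from Hall: {Hall, n1, n2, n3, n5, n6}.
Min-cut edges: n2→n4 (3), n3→n4 (6), n5→Exit (2), n6→Exit (4); capacity 3 + 6 + 2 + 4 = 15.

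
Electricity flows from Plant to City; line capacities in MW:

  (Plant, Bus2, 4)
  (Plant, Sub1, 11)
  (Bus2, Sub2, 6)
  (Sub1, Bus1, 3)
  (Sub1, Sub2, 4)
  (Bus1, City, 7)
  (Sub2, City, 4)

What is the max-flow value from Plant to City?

Augment Plant→Bus2→Sub2→City: bottleneck 4, flow now 4.
Augment Plant→Sub1→Bus1→City: bottleneck 3, flow now 7.
No augmenting path remains; maximum flow = 7.
In the residual graph, reachable from Plant: {Plant, Bus2, Sub1, Sub2}.
Min-cut edges: Sub1→Bus1 (3), Sub2→City (4); capacity 3 + 4 = 7.
This cut is saturated, so no flow can exceed 7.

7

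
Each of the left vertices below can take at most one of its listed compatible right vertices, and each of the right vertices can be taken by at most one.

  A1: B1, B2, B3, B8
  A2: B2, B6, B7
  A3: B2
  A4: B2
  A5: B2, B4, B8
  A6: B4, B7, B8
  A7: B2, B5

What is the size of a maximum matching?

6

Unit-capacity flow: source→left, listed edges, right→sink; max matching = max flow.
Augmenting path A1→B1 (+1); matched 1.
Augmenting path A2→B2 (+1); matched 2.
Augmenting path A5→B4 (+1); matched 3.
Augmenting path A6→B7 (+1); matched 4.
Augmenting path A7→B5 (+1); matched 5.
Augmenting path A3→B2→A2→B6 (+1); matched 6.
No augmenting path remains; maximum matching = 6.
König certificate: {A1, A2, A5, A6, A7, B2} is a vertex cover of size 6 (every listed pair touches it), so no matching can be larger.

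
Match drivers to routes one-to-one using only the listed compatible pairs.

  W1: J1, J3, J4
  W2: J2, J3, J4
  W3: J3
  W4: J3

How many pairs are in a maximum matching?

Unit-capacity flow: source→left, listed edges, right→sink; max matching = max flow.
Augmenting path W1→J1 (+1); matched 1.
Augmenting path W2→J2 (+1); matched 2.
Augmenting path W3→J3 (+1); matched 3.
No augmenting path remains; maximum matching = 3.
König certificate: {W1, W2, J3} is a vertex cover of size 3 (every listed pair touches it), so no matching can be larger.

3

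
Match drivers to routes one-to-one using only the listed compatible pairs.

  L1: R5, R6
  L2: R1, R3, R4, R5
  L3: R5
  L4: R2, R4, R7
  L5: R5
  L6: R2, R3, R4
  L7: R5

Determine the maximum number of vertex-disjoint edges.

Unit-capacity flow: source→left, listed edges, right→sink; max matching = max flow.
Augmenting path L1→R5 (+1); matched 1.
Augmenting path L2→R1 (+1); matched 2.
Augmenting path L4→R2 (+1); matched 3.
Augmenting path L6→R3 (+1); matched 4.
Augmenting path L3→R5→L1→R6 (+1); matched 5.
No augmenting path remains; maximum matching = 5.
König certificate: {L1, L2, L4, L6, R5} is a vertex cover of size 5 (every listed pair touches it), so no matching can be larger.

5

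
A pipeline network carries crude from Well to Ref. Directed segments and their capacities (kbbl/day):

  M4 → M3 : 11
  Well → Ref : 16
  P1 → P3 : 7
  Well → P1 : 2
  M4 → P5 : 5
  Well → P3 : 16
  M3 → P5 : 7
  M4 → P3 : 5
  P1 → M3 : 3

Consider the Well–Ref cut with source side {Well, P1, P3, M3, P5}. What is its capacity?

Edges leaving {Well, P1, P3, M3, P5}: Well→Ref (16).
Cut capacity = 16 = 16.

16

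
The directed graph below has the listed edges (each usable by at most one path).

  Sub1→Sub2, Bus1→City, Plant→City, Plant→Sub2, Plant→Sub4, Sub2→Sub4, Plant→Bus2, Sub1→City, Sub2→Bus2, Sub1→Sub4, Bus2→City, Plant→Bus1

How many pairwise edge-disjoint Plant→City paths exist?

3

Assign every edge capacity 1; by Menger, the answer equals the max flow.
Path Plant→City (+1); total 1.
Path Plant→Bus2→City (+1); total 2.
Path Plant→Bus1→City (+1); total 3.
No residual Plant→City path; max flow = 3.
Certifying cut of size 3: {Bus2→City, Plant→Bus1, Plant→City}.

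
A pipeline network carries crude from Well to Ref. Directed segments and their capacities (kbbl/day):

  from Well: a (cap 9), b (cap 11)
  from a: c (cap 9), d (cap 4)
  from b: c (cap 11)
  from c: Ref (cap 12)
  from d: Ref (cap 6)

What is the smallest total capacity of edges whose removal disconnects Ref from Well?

16

Augment Well→a→c→Ref: bottleneck 9, flow now 9.
Augment Well→b→c→Ref: bottleneck 3, flow now 12.
Augment Well→b→c→a→d→Ref: bottleneck 4, flow now 16. (uses reverse residual edge)
No augmenting path remains; maximum flow = 16.
By max-flow min-cut, the minimum cut capacity equals the max flow.
In the residual graph, reachable from Well: {Well, a, b, c}.
Min-cut edges: a→d (4), c→Ref (12); capacity 4 + 12 = 16.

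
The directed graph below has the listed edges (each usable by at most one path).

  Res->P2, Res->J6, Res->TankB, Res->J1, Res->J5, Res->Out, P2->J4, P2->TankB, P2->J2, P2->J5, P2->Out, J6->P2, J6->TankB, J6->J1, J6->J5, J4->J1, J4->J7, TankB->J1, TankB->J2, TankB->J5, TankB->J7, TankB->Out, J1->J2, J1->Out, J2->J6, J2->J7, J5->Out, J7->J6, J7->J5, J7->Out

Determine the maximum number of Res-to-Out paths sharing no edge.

6

Assign every edge capacity 1; by Menger, the answer equals the max flow.
Path Res→Out (+1); total 1.
Path Res→P2→Out (+1); total 2.
Path Res→TankB→Out (+1); total 3.
Path Res→J1→Out (+1); total 4.
Path Res→J5→Out (+1); total 5.
Path Res→J6→TankB→J7→Out (+1); total 6.
No residual Res→Out path; max flow = 6.
Certifying cut of size 6: {Res→J1, Res→J5, Res→J6, Res→Out, Res→P2, Res→TankB}.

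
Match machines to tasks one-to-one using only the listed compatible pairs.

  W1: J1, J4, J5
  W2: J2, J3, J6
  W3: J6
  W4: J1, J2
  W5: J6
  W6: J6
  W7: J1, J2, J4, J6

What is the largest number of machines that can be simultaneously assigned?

5

Unit-capacity flow: source→left, listed edges, right→sink; max matching = max flow.
Augmenting path W1→J1 (+1); matched 1.
Augmenting path W2→J2 (+1); matched 2.
Augmenting path W3→J6 (+1); matched 3.
Augmenting path W7→J4 (+1); matched 4.
Augmenting path W4→J1→W1→J5 (+1); matched 5.
No augmenting path remains; maximum matching = 5.
König certificate: {W1, W2, W4, W7, J6} is a vertex cover of size 5 (every listed pair touches it), so no matching can be larger.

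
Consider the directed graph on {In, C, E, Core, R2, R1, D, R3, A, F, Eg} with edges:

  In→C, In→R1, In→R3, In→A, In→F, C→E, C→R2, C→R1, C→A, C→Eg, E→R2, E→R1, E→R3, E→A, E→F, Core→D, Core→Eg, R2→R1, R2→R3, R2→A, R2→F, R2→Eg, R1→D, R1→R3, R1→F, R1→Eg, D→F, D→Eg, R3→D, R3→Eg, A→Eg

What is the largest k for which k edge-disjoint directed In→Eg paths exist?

Assign every edge capacity 1; by Menger, the answer equals the max flow.
Path In→C→Eg (+1); total 1.
Path In→R1→Eg (+1); total 2.
Path In→R3→Eg (+1); total 3.
Path In→A→Eg (+1); total 4.
No residual In→Eg path; max flow = 4.
Certifying cut of size 4: {In→A, In→C, In→R1, In→R3}.

4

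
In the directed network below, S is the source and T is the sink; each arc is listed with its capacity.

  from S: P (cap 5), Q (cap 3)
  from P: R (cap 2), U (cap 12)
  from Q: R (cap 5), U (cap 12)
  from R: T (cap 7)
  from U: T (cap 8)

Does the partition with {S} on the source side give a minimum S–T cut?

Yes — it is a minimum cut (capacity 8).

Given cut capacity: 5 + 3 = 8.
Augment S→P→R→T: bottleneck 2, flow now 2.
Augment S→P→U→T: bottleneck 3, flow now 5.
Augment S→Q→R→T: bottleneck 3, flow now 8.
No augmenting path remains; maximum flow = 8.
Cut capacity 8 equals the max flow, so it is a minimum cut.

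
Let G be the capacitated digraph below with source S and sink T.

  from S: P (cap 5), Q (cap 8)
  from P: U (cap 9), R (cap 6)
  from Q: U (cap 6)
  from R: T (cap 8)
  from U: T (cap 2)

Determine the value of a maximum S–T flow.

Augment S→P→R→T: bottleneck 5, flow now 5.
Augment S→Q→U→T: bottleneck 2, flow now 7.
No augmenting path remains; maximum flow = 7.
In the residual graph, reachable from S: {S, Q, U}.
Min-cut edges: S→P (5), U→T (2); capacity 5 + 2 = 7.
This cut is saturated, so no flow can exceed 7.

7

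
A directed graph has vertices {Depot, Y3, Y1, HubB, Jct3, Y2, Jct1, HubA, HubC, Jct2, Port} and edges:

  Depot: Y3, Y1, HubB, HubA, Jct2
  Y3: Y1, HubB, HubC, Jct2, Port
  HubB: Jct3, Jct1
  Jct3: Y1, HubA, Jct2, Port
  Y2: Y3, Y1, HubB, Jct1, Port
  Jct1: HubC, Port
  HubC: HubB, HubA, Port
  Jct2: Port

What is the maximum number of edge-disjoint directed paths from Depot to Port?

3

Assign every edge capacity 1; by Menger, the answer equals the max flow.
Path Depot→Y3→Port (+1); total 1.
Path Depot→Jct2→Port (+1); total 2.
Path Depot→HubB→Jct3→Port (+1); total 3.
No residual Depot→Port path; max flow = 3.
Certifying cut of size 3: {Depot→HubB, Depot→Jct2, Depot→Y3}.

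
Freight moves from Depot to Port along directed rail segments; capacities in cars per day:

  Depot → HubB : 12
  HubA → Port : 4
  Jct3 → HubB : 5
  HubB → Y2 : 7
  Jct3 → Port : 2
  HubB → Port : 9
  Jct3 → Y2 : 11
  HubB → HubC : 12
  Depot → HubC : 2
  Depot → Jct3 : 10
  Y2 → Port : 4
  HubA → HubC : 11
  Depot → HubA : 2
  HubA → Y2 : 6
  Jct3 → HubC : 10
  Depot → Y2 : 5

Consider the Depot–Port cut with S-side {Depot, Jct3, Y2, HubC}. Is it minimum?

No — its capacity is 25, but the minimum cut has capacity 17.

Given cut capacity: 12 + 2 + 5 + 2 + 4 = 25.
Augment Depot→Jct3→Port: bottleneck 2, flow now 2.
Augment Depot→HubB→Port: bottleneck 9, flow now 11.
Augment Depot→HubA→Port: bottleneck 2, flow now 13.
Augment Depot→Y2→Port: bottleneck 4, flow now 17.
No augmenting path remains; maximum flow = 17.
In the residual graph, reachable from Depot: {Depot, Jct3, HubB, Y2, HubC}.
Min-cut edges: Depot→HubA (2), Jct3→Port (2), HubB→Port (9), Y2→Port (4); capacity 2 + 2 + 9 + 4 = 17.
Cut capacity 25 exceeds the max flow 17, so it is not minimum.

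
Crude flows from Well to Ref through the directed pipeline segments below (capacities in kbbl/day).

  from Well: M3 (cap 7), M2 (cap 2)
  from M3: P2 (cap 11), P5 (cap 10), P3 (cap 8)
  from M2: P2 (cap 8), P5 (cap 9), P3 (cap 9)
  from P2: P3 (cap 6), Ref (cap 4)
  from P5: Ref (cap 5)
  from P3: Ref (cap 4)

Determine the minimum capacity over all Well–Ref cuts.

9

Augment Well→M3→P2→Ref: bottleneck 4, flow now 4.
Augment Well→M3→P5→Ref: bottleneck 3, flow now 7.
Augment Well→M2→P5→Ref: bottleneck 2, flow now 9.
No augmenting path remains; maximum flow = 9.
By max-flow min-cut, the minimum cut capacity equals the max flow.
In the residual graph, reachable from Well: {Well}.
Min-cut edges: Well→M3 (7), Well→M2 (2); capacity 7 + 2 = 9.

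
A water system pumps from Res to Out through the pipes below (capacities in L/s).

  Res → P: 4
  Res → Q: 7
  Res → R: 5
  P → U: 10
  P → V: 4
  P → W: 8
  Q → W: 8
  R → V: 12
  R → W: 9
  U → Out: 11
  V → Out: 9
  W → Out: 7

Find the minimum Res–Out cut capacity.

Augment Res→P→U→Out: bottleneck 4, flow now 4.
Augment Res→Q→W→Out: bottleneck 7, flow now 11.
Augment Res→R→V→Out: bottleneck 5, flow now 16.
No augmenting path remains; maximum flow = 16.
By max-flow min-cut, the minimum cut capacity equals the max flow.
In the residual graph, reachable from Res: {Res}.
Min-cut edges: Res→P (4), Res→Q (7), Res→R (5); capacity 4 + 7 + 5 = 16.

16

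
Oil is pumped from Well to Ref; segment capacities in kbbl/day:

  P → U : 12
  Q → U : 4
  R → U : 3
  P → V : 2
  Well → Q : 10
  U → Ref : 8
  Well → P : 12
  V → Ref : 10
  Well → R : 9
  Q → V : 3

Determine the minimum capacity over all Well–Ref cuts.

13

Augment Well→P→U→Ref: bottleneck 8, flow now 8.
Augment Well→P→V→Ref: bottleneck 2, flow now 10.
Augment Well→Q→V→Ref: bottleneck 3, flow now 13.
No augmenting path remains; maximum flow = 13.
By max-flow min-cut, the minimum cut capacity equals the max flow.
In the residual graph, reachable from Well: {Well, P, Q, R, U}.
Min-cut edges: P→V (2), Q→V (3), U→Ref (8); capacity 2 + 3 + 8 = 13.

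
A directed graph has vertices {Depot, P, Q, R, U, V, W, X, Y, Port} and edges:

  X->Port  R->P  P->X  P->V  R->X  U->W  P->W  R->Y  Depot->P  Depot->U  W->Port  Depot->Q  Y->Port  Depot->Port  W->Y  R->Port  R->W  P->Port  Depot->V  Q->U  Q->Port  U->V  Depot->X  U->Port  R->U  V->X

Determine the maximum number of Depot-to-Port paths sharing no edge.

5

Assign every edge capacity 1; by Menger, the answer equals the max flow.
Path Depot→Port (+1); total 1.
Path Depot→P→Port (+1); total 2.
Path Depot→Q→Port (+1); total 3.
Path Depot→U→Port (+1); total 4.
Path Depot→X→Port (+1); total 5.
No residual Depot→Port path; max flow = 5.
Certifying cut of size 5: {Depot→P, Depot→Port, Depot→Q, Depot→U, X→Port}.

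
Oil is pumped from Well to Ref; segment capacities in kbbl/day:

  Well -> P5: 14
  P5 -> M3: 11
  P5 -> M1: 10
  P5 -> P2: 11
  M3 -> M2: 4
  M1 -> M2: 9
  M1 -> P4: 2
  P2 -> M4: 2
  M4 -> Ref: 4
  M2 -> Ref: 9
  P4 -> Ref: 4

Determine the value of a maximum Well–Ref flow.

13

Augment Well→P5→M3→M2→Ref: bottleneck 4, flow now 4.
Augment Well→P5→M1→M2→Ref: bottleneck 5, flow now 9.
Augment Well→P5→M1→P4→Ref: bottleneck 2, flow now 11.
Augment Well→P5→P2→M4→Ref: bottleneck 2, flow now 13.
No augmenting path remains; maximum flow = 13.
In the residual graph, reachable from Well: {Well, P5, M3, M1, P2, M2}.
Min-cut edges: M1→P4 (2), P2→M4 (2), M2→Ref (9); capacity 2 + 2 + 9 = 13.
This cut is saturated, so no flow can exceed 13.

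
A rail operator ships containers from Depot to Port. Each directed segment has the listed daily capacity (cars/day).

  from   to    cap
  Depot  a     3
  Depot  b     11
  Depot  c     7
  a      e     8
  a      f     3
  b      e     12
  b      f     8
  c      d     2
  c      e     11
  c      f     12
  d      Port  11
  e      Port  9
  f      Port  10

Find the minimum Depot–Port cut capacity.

21

Augment Depot→a→e→Port: bottleneck 3, flow now 3.
Augment Depot→b→e→Port: bottleneck 6, flow now 9.
Augment Depot→b→f→Port: bottleneck 5, flow now 14.
Augment Depot→c→d→Port: bottleneck 2, flow now 16.
Augment Depot→c→f→Port: bottleneck 5, flow now 21.
No augmenting path remains; maximum flow = 21.
By max-flow min-cut, the minimum cut capacity equals the max flow.
In the residual graph, reachable from Depot: {Depot}.
Min-cut edges: Depot→a (3), Depot→b (11), Depot→c (7); capacity 3 + 11 + 7 = 21.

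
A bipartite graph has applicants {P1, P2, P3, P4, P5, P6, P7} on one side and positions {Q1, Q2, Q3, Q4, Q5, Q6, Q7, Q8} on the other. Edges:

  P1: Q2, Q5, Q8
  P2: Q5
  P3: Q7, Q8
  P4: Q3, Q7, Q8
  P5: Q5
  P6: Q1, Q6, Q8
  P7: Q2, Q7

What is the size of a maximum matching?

6

Unit-capacity flow: source→left, listed edges, right→sink; max matching = max flow.
Augmenting path P1→Q2 (+1); matched 1.
Augmenting path P2→Q5 (+1); matched 2.
Augmenting path P3→Q7 (+1); matched 3.
Augmenting path P4→Q3 (+1); matched 4.
Augmenting path P6→Q1 (+1); matched 5.
Augmenting path P7→Q2→P1→Q8 (+1); matched 6.
No augmenting path remains; maximum matching = 6.
König certificate: {P1, P3, P4, P6, P7, Q5} is a vertex cover of size 6 (every listed pair touches it), so no matching can be larger.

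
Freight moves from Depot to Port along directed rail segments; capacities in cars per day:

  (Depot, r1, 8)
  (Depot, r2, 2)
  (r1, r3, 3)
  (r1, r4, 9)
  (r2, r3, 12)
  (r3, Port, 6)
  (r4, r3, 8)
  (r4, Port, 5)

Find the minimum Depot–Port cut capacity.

Augment Depot→r1→r3→Port: bottleneck 3, flow now 3.
Augment Depot→r1→r4→Port: bottleneck 5, flow now 8.
Augment Depot→r2→r3→Port: bottleneck 2, flow now 10.
No augmenting path remains; maximum flow = 10.
By max-flow min-cut, the minimum cut capacity equals the max flow.
In the residual graph, reachable from Depot: {Depot}.
Min-cut edges: Depot→r1 (8), Depot→r2 (2); capacity 8 + 2 = 10.

10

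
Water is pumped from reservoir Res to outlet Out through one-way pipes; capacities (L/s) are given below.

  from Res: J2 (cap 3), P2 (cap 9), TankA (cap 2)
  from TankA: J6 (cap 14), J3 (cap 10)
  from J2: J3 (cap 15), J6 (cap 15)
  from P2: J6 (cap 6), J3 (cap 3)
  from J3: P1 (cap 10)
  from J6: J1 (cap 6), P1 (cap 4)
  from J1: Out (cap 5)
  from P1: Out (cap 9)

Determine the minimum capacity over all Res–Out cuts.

Augment Res→TankA→J3→P1→Out: bottleneck 2, flow now 2.
Augment Res→J2→J3→P1→Out: bottleneck 3, flow now 5.
Augment Res→P2→J3→P1→Out: bottleneck 3, flow now 8.
Augment Res→P2→J6→J1→Out: bottleneck 5, flow now 13.
Augment Res→P2→J6→P1→Out: bottleneck 1, flow now 14.
No augmenting path remains; maximum flow = 14.
By max-flow min-cut, the minimum cut capacity equals the max flow.
In the residual graph, reachable from Res: {Res}.
Min-cut edges: Res→TankA (2), Res→J2 (3), Res→P2 (9); capacity 2 + 3 + 9 = 14.

14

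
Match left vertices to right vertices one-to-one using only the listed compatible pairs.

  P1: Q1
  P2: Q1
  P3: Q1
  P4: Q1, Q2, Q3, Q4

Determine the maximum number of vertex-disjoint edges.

Unit-capacity flow: source→left, listed edges, right→sink; max matching = max flow.
Augmenting path P1→Q1 (+1); matched 1.
Augmenting path P4→Q2 (+1); matched 2.
No augmenting path remains; maximum matching = 2.
König certificate: {P4, Q1} is a vertex cover of size 2 (every listed pair touches it), so no matching can be larger.

2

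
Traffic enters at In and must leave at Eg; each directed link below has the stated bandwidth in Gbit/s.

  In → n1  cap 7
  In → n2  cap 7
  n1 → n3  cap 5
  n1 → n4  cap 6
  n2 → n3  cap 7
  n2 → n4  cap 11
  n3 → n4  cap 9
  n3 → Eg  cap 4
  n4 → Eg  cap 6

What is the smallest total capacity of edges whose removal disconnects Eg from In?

10

Augment In→n1→n3→Eg: bottleneck 4, flow now 4.
Augment In→n1→n4→Eg: bottleneck 3, flow now 7.
Augment In→n2→n4→Eg: bottleneck 3, flow now 10.
No augmenting path remains; maximum flow = 10.
By max-flow min-cut, the minimum cut capacity equals the max flow.
In the residual graph, reachable from In: {In, n1, n2, n3, n4}.
Min-cut edges: n3→Eg (4), n4→Eg (6); capacity 4 + 6 = 10.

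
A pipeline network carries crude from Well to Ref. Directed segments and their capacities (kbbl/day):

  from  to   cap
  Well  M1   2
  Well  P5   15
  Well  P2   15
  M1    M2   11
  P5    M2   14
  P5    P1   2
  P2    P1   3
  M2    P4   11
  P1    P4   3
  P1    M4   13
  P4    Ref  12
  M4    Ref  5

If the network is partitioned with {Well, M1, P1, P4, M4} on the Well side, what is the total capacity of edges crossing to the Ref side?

Edges leaving {Well, M1, P1, P4, M4}: Well→P5 (15), Well→P2 (15), M1→M2 (11), P4→Ref (12), M4→Ref (5).
Cut capacity = 15 + 15 + 11 + 12 + 5 = 58.

58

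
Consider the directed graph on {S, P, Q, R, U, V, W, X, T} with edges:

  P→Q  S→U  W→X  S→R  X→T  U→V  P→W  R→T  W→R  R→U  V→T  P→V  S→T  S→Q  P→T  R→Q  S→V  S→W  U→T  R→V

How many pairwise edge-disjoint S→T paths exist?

5

Assign every edge capacity 1; by Menger, the answer equals the max flow.
Path S→T (+1); total 1.
Path S→R→T (+1); total 2.
Path S→U→T (+1); total 3.
Path S→V→T (+1); total 4.
Path S→W→X→T (+1); total 5.
No residual S→T path; max flow = 5.
Certifying cut of size 5: {S→R, S→T, S→U, S→V, S→W}.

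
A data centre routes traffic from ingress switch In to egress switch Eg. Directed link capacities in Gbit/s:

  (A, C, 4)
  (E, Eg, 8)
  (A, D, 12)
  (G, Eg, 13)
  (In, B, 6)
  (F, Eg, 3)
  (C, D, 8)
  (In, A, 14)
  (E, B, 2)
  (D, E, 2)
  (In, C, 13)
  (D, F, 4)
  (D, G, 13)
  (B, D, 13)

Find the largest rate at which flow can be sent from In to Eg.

Augment In→A→D→E→Eg: bottleneck 2, flow now 2.
Augment In→A→D→F→Eg: bottleneck 3, flow now 5.
Augment In→A→D→G→Eg: bottleneck 7, flow now 12.
Augment In→B→D→G→Eg: bottleneck 6, flow now 18.
No augmenting path remains; maximum flow = 18.
In the residual graph, reachable from In: {In, A, B, C, D, F}.
Min-cut edges: D→E (2), D→G (13), F→Eg (3); capacity 2 + 13 + 3 = 18.
This cut is saturated, so no flow can exceed 18.

18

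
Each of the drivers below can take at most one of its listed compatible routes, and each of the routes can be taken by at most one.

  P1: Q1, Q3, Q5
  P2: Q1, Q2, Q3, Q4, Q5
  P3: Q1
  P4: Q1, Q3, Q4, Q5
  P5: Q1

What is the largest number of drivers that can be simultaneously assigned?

4

Unit-capacity flow: source→left, listed edges, right→sink; max matching = max flow.
Augmenting path P1→Q1 (+1); matched 1.
Augmenting path P2→Q2 (+1); matched 2.
Augmenting path P4→Q3 (+1); matched 3.
Augmenting path P3→Q1→P1→Q5 (+1); matched 4.
No augmenting path remains; maximum matching = 4.
König certificate: {P1, P2, P4, Q1} is a vertex cover of size 4 (every listed pair touches it), so no matching can be larger.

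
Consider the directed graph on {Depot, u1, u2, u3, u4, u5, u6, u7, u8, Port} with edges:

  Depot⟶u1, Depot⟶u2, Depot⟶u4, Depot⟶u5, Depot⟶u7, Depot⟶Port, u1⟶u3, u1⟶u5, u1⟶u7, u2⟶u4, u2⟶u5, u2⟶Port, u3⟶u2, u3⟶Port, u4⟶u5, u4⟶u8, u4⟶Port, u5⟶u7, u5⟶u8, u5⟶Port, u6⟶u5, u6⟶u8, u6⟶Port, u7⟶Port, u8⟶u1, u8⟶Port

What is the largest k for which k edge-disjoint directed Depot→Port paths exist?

Assign every edge capacity 1; by Menger, the answer equals the max flow.
Path Depot→Port (+1); total 1.
Path Depot→u2→Port (+1); total 2.
Path Depot→u4→Port (+1); total 3.
Path Depot→u5→Port (+1); total 4.
Path Depot→u7→Port (+1); total 5.
Path Depot→u1→u3→Port (+1); total 6.
No residual Depot→Port path; max flow = 6.
Certifying cut of size 6: {Depot→Port, Depot→u1, Depot→u2, Depot→u4, Depot→u5, Depot→u7}.

6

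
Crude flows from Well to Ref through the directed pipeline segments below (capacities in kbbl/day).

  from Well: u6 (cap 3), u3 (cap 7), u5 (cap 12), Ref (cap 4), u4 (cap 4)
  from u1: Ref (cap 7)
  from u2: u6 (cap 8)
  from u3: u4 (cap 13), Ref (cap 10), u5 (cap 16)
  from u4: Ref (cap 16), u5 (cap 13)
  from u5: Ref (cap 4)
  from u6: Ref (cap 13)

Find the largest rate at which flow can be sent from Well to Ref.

Augment Well→Ref: bottleneck 4, flow now 4.
Augment Well→u3→Ref: bottleneck 7, flow now 11.
Augment Well→u4→Ref: bottleneck 4, flow now 15.
Augment Well→u5→Ref: bottleneck 4, flow now 19.
Augment Well→u6→Ref: bottleneck 3, flow now 22.
No augmenting path remains; maximum flow = 22.
In the residual graph, reachable from Well: {Well, u5}.
Min-cut edges: Well→u3 (7), Well→u4 (4), Well→u6 (3), Well→Ref (4), u5→Ref (4); capacity 7 + 4 + 3 + 4 + 4 = 22.
This cut is saturated, so no flow can exceed 22.

22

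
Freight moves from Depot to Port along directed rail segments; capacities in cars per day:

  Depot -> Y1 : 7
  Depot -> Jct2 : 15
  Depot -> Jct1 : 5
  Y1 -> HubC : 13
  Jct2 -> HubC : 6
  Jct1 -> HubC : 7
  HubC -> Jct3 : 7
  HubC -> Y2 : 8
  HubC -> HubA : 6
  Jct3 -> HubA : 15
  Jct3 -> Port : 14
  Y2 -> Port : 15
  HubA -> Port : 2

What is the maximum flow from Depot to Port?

17

Augment Depot→Y1→HubC→Jct3→Port: bottleneck 7, flow now 7.
Augment Depot→Jct2→HubC→Y2→Port: bottleneck 6, flow now 13.
Augment Depot→Jct1→HubC→Y2→Port: bottleneck 2, flow now 15.
Augment Depot→Jct1→HubC→HubA→Port: bottleneck 2, flow now 17.
No augmenting path remains; maximum flow = 17.
In the residual graph, reachable from Depot: {Depot, Y1, Jct2, Jct1, HubC, HubA}.
Min-cut edges: HubC→Jct3 (7), HubC→Y2 (8), HubA→Port (2); capacity 7 + 8 + 2 = 17.
This cut is saturated, so no flow can exceed 17.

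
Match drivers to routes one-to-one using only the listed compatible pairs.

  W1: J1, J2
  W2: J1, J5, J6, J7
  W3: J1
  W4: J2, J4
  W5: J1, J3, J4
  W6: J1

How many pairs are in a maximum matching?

5

Unit-capacity flow: source→left, listed edges, right→sink; max matching = max flow.
Augmenting path W1→J1 (+1); matched 1.
Augmenting path W2→J5 (+1); matched 2.
Augmenting path W4→J2 (+1); matched 3.
Augmenting path W5→J3 (+1); matched 4.
Augmenting path W3→J1→W1→J2→W4→J4 (+1); matched 5.
No augmenting path remains; maximum matching = 5.
König certificate: {W1, W2, W4, W5, J1} is a vertex cover of size 5 (every listed pair touches it), so no matching can be larger.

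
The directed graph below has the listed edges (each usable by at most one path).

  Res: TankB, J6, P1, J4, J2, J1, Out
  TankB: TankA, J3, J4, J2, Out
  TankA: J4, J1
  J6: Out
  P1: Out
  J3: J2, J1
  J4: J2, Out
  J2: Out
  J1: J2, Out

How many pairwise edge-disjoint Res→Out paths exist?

Assign every edge capacity 1; by Menger, the answer equals the max flow.
Path Res→Out (+1); total 1.
Path Res→TankB→Out (+1); total 2.
Path Res→J6→Out (+1); total 3.
Path Res→P1→Out (+1); total 4.
Path Res→J4→Out (+1); total 5.
Path Res→J2→Out (+1); total 6.
Path Res→J1→Out (+1); total 7.
No residual Res→Out path; max flow = 7.
Certifying cut of size 7: {Res→J1, Res→J2, Res→J4, Res→J6, Res→Out, Res→P1, Res→TankB}.

7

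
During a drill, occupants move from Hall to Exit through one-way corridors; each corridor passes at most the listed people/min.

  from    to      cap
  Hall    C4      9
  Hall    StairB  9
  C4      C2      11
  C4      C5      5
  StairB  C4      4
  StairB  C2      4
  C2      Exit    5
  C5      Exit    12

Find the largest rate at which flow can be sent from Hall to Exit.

10

Augment Hall→C4→C2→Exit: bottleneck 5, flow now 5.
Augment Hall→C4→C5→Exit: bottleneck 4, flow now 9.
Augment Hall→StairB→C4→C5→Exit: bottleneck 1, flow now 10.
No augmenting path remains; maximum flow = 10.
In the residual graph, reachable from Hall: {Hall, C4, StairB, C2}.
Min-cut edges: C4→C5 (5), C2→Exit (5); capacity 5 + 5 = 10.
This cut is saturated, so no flow can exceed 10.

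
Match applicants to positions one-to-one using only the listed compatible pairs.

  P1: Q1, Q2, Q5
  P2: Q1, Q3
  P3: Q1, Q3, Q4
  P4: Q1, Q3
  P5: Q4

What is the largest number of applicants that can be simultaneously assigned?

Unit-capacity flow: source→left, listed edges, right→sink; max matching = max flow.
Augmenting path P1→Q1 (+1); matched 1.
Augmenting path P2→Q3 (+1); matched 2.
Augmenting path P3→Q4 (+1); matched 3.
Augmenting path P4→Q1→P1→Q2 (+1); matched 4.
No augmenting path remains; maximum matching = 4.
König certificate: {P1, Q1, Q3, Q4} is a vertex cover of size 4 (every listed pair touches it), so no matching can be larger.

4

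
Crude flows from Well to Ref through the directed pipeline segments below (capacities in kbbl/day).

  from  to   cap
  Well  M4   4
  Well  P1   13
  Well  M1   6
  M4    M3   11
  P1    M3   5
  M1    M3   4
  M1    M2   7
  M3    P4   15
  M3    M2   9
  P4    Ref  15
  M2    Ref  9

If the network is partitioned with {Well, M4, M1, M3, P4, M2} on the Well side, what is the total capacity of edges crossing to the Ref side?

Edges leaving {Well, M4, M1, M3, P4, M2}: Well→P1 (13), P4→Ref (15), M2→Ref (9).
Cut capacity = 13 + 15 + 9 = 37.

37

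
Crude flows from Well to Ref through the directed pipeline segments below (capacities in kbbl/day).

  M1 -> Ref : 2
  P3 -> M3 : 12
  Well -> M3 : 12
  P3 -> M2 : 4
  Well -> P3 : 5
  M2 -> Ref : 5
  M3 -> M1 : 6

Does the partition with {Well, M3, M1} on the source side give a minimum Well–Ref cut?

Given cut capacity: 5 + 2 = 7.
Augment Well→M3→M1→Ref: bottleneck 2, flow now 2.
Augment Well→P3→M2→Ref: bottleneck 4, flow now 6.
No augmenting path remains; maximum flow = 6.
In the residual graph, reachable from Well: {Well, M3, P3, M1}.
Min-cut edges: P3→M2 (4), M1→Ref (2); capacity 4 + 2 = 6.
Cut capacity 7 exceeds the max flow 6, so it is not minimum.

No — its capacity is 7, but the minimum cut has capacity 6.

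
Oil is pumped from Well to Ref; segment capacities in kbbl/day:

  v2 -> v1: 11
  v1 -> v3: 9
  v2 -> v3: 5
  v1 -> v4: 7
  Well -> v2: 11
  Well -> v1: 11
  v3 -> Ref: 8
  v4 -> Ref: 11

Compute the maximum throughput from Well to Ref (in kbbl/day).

15

Augment Well→v1→v3→Ref: bottleneck 8, flow now 8.
Augment Well→v1→v4→Ref: bottleneck 3, flow now 11.
Augment Well→v2→v1→v4→Ref: bottleneck 4, flow now 15.
No augmenting path remains; maximum flow = 15.
In the residual graph, reachable from Well: {Well, v1, v2, v3}.
Min-cut edges: v1→v4 (7), v3→Ref (8); capacity 7 + 8 = 15.
This cut is saturated, so no flow can exceed 15.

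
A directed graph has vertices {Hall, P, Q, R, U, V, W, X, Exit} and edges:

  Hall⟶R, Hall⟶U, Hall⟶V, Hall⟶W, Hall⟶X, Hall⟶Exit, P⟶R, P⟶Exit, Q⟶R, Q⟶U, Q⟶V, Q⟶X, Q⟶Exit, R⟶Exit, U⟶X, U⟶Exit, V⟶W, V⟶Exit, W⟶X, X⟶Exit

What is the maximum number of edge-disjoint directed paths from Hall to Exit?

Assign every edge capacity 1; by Menger, the answer equals the max flow.
Path Hall→Exit (+1); total 1.
Path Hall→R→Exit (+1); total 2.
Path Hall→U→Exit (+1); total 3.
Path Hall→V→Exit (+1); total 4.
Path Hall→X→Exit (+1); total 5.
No residual Hall→Exit path; max flow = 5.
Certifying cut of size 5: {Hall→Exit, Hall→R, Hall→U, Hall→V, X→Exit}.

5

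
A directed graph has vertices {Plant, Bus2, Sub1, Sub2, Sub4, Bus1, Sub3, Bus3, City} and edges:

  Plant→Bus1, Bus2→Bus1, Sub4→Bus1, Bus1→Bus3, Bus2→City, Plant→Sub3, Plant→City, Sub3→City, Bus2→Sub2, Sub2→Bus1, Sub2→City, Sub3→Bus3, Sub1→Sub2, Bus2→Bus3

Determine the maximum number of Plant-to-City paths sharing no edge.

Assign every edge capacity 1; by Menger, the answer equals the max flow.
Path Plant→City (+1); total 1.
Path Plant→Sub3→City (+1); total 2.
No residual Plant→City path; max flow = 2.
Certifying cut of size 2: {Plant→City, Plant→Sub3}.

2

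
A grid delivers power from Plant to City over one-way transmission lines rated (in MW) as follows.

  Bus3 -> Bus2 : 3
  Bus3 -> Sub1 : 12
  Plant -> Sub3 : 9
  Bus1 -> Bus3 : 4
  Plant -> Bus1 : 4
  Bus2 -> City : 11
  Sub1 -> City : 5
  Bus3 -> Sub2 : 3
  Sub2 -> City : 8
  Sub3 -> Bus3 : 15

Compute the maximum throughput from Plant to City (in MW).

11

Augment Plant→Bus1→Bus3→Sub2→City: bottleneck 3, flow now 3.
Augment Plant→Bus1→Bus3→Sub1→City: bottleneck 1, flow now 4.
Augment Plant→Sub3→Bus3→Sub1→City: bottleneck 4, flow now 8.
Augment Plant→Sub3→Bus3→Bus2→City: bottleneck 3, flow now 11.
No augmenting path remains; maximum flow = 11.
In the residual graph, reachable from Plant: {Plant, Bus1, Sub3, Bus3, Sub1}.
Min-cut edges: Bus3→Sub2 (3), Bus3→Bus2 (3), Sub1→City (5); capacity 3 + 3 + 5 = 11.
This cut is saturated, so no flow can exceed 11.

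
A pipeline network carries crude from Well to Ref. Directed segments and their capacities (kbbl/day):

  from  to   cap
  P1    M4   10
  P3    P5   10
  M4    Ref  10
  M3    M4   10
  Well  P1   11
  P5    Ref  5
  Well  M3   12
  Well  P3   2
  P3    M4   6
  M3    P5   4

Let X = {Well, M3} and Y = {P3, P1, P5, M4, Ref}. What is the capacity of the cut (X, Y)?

27

Edges leaving {Well, M3}: Well→P3 (2), Well→P1 (11), M3→P5 (4), M3→M4 (10).
Cut capacity = 2 + 11 + 4 + 10 = 27.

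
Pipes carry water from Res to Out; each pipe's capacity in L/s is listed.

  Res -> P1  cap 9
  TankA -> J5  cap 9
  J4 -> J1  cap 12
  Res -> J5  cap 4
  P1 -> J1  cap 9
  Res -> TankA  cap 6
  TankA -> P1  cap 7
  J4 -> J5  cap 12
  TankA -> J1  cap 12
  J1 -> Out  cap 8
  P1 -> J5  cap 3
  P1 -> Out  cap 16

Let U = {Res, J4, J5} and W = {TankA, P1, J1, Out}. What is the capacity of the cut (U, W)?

27

Edges leaving {Res, J4, J5}: Res→TankA (6), Res→P1 (9), J4→J1 (12).
Cut capacity = 6 + 9 + 12 = 27.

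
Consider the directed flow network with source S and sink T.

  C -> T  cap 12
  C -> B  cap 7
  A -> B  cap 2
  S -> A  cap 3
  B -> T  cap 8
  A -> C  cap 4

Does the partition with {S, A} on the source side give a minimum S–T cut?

No — its capacity is 6, but the minimum cut has capacity 3.

Given cut capacity: 2 + 4 = 6.
Augment S→A→B→T: bottleneck 2, flow now 2.
Augment S→A→C→T: bottleneck 1, flow now 3.
No augmenting path remains; maximum flow = 3.
In the residual graph, reachable from S: {S}.
Min-cut edges: S→A (3); capacity 3 = 3.
Cut capacity 6 exceeds the max flow 3, so it is not minimum.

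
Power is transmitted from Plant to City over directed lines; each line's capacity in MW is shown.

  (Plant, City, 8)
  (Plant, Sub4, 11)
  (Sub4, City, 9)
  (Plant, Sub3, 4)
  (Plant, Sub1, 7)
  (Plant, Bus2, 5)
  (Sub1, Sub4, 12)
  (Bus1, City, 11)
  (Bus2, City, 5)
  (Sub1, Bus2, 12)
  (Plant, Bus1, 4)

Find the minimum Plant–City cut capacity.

26

Augment Plant→City: bottleneck 8, flow now 8.
Augment Plant→Bus2→City: bottleneck 5, flow now 13.
Augment Plant→Sub4→City: bottleneck 9, flow now 22.
Augment Plant→Bus1→City: bottleneck 4, flow now 26.
No augmenting path remains; maximum flow = 26.
By max-flow min-cut, the minimum cut capacity equals the max flow.
In the residual graph, reachable from Plant: {Plant, Sub1, Sub3, Bus2, Sub4}.
Min-cut edges: Plant→Bus1 (4), Plant→City (8), Bus2→City (5), Sub4→City (9); capacity 4 + 8 + 5 + 9 = 26.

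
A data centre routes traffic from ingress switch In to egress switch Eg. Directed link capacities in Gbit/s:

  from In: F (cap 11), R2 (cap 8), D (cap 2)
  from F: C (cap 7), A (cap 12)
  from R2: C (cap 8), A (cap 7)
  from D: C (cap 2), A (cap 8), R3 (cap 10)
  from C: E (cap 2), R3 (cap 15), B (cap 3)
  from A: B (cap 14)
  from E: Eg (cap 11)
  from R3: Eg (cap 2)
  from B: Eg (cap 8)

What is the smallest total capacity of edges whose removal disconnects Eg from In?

12

Augment In→D→R3→Eg: bottleneck 2, flow now 2.
Augment In→F→C→E→Eg: bottleneck 2, flow now 4.
Augment In→F→C→B→Eg: bottleneck 3, flow now 7.
Augment In→F→A→B→Eg: bottleneck 5, flow now 12.
No augmenting path remains; maximum flow = 12.
By max-flow min-cut, the minimum cut capacity equals the max flow.
In the residual graph, reachable from In: {In, F, R2, D, C, A, R3, B}.
Min-cut edges: C→E (2), R3→Eg (2), B→Eg (8); capacity 2 + 2 + 8 = 12.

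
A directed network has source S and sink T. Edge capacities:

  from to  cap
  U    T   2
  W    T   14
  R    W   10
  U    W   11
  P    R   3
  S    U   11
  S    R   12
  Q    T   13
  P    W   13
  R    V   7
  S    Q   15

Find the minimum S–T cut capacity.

Augment S→Q→T: bottleneck 13, flow now 13.
Augment S→U→T: bottleneck 2, flow now 15.
Augment S→R→W→T: bottleneck 10, flow now 25.
Augment S→U→W→T: bottleneck 4, flow now 29.
No augmenting path remains; maximum flow = 29.
By max-flow min-cut, the minimum cut capacity equals the max flow.
In the residual graph, reachable from S: {S, Q, R, U, V, W}.
Min-cut edges: Q→T (13), U→T (2), W→T (14); capacity 13 + 2 + 14 = 29.

29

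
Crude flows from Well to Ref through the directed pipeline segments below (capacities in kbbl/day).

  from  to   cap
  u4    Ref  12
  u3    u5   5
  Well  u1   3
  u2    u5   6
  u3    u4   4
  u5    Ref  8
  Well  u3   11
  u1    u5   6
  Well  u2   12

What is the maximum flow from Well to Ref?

Augment Well→u1→u5→Ref: bottleneck 3, flow now 3.
Augment Well→u2→u5→Ref: bottleneck 5, flow now 8.
Augment Well→u3→u4→Ref: bottleneck 4, flow now 12.
No augmenting path remains; maximum flow = 12.
In the residual graph, reachable from Well: {Well, u1, u2, u3, u5}.
Min-cut edges: u3→u4 (4), u5→Ref (8); capacity 4 + 8 = 12.
This cut is saturated, so no flow can exceed 12.

12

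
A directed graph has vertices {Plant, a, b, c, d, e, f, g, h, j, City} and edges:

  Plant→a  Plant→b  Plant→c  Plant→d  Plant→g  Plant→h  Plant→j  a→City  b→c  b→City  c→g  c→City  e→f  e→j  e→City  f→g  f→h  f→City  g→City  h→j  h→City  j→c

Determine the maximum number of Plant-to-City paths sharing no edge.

Assign every edge capacity 1; by Menger, the answer equals the max flow.
Path Plant→a→City (+1); total 1.
Path Plant→b→City (+1); total 2.
Path Plant→c→City (+1); total 3.
Path Plant→g→City (+1); total 4.
Path Plant→h→City (+1); total 5.
No residual Plant→City path; max flow = 5.
Certifying cut of size 5: {Plant→a, Plant→b, Plant→h, c→City, g→City}.

5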